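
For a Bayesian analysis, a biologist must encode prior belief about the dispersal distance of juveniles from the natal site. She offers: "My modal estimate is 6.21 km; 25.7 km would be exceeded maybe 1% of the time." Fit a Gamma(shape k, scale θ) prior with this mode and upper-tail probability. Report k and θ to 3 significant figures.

k ≈ 3.05, θ ≈ 3.03

Gamma(k,θ) with k>1 has mode (k−1)θ, so θ = 6.21/(k−1).
Need P(X < 25.7) = 0.99 with θ tied to k this way. Start at k = 2, θ = 6.21: P(X<25.7) ≈ 0.918.
Too low — raise k to concentrate. Iterating converges to k ≈ 3.05.
Then θ = 6.21/(3.05−1) ≈ 3.03.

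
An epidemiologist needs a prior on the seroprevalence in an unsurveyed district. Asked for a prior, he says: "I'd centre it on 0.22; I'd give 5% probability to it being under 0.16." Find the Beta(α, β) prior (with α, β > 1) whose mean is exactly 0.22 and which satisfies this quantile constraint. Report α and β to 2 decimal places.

α ≈ 25.66, β ≈ 90.99

With mean 0.22 fixed, write α = 0.22s, β = 0.78s where s = α+β.
Need P(θ < 0.16) = 0.05 under Beta(0.22s, 0.78s). Normal approximation: (q−m)/√(m(1−m)/s) ≈ z_{0.05} = -1.64, so s ≈ 0.22·0.78·(-1.64)²/(0.16−0.22)² = 129.0.
At s = 129.0: P(θ<0.16) ≈ 0.041. Adjusting to match 0.05 gives s ≈ 116.65.
So α = 0.22·116.65 ≈ 25.66, β = 0.78·116.65 ≈ 90.99.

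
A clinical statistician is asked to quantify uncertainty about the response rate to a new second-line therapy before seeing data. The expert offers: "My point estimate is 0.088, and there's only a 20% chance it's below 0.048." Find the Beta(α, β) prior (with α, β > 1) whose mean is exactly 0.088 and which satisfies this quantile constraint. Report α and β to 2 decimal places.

α ≈ 3.20, β ≈ 33.19

With mean 0.088 fixed, write α = 0.088s, β = 0.912s where s = α+β.
Need P(θ < 0.048) = 0.2 under Beta(0.088s, 0.912s). Normal approximation: (q−m)/√(m(1−m)/s) ≈ z_{0.2} = -0.842, so s ≈ 0.088·0.912·(-0.842)²/(0.048−0.088)² = 35.5.
At s = 35.5: P(θ<0.048) ≈ 0.204. Adjusting to match 0.2 gives s ≈ 36.39.
So α = 0.088·36.39 ≈ 3.20, β = 0.912·36.39 ≈ 33.19.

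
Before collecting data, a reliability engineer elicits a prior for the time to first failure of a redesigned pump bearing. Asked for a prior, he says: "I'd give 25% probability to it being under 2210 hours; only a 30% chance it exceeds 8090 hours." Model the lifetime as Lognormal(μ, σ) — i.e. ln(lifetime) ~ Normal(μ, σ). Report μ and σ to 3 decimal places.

If T ~ Lognormal(μ,σ) then ln T ~ Normal(μ,σ), so the p-quantile of ln T is μ + z_p·σ.
ln(2210) = 7.701 and ln(8090) = 8.998; z_{0.25} = -0.6745, z_{0.7} = 0.5244.
σ = (8.998 − 7.701)/(0.5244 − (-0.6745)) = 1.082.
μ = 7.701 − (-0.6745)·1.082 = 8.431.

μ ≈ 8.431, σ ≈ 1.082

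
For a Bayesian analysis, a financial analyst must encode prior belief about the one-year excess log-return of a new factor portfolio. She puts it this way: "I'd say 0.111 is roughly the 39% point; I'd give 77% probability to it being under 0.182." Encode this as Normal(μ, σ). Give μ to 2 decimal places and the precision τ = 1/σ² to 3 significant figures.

μ = 0.13, τ = 206

The p-quantile of Normal(μ,σ) is μ + z_p·σ, with z_{0.39} = -0.2793 and z_{0.77} = 0.7388.
Eliminate σ: μ = (z₂·x₁ − z₁·x₂)/(z₂ − z₁) = (0.7388·0.111 − (-0.2793)·0.182)/1.018 = 0.13.
Then σ = (x₂ − x₁)/(z₂ − z₁) = (0.182 − 0.111)/1.018 = 0.07.
Precision τ = 1/σ² = 1/0.06973² = 206.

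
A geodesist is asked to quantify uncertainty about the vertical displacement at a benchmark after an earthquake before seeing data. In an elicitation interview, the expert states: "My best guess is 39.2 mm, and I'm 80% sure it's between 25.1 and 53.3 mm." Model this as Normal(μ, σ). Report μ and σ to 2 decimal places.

μ = 39.20, σ = 11.00

A symmetric 80% interval runs μ ± z·σ with z = 1.282.
Half-width = 14.1, so σ = 14.1/1.282 = 11.00.
μ is the stated best guess, 39.20.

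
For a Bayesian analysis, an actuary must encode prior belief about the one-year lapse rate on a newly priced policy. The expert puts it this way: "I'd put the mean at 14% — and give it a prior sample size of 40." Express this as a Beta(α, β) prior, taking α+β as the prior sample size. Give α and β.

Under the effective-sample-size interpretation, Beta(α, β) has prior mean α/(α+β) and prior sample size α+β.
So α+β = 40 and α/(α+β) = 0.14, giving α = 0.14·40 = 5.6 and β = 40 − 5.6 = 34.4.

α = 5.6, β = 34.4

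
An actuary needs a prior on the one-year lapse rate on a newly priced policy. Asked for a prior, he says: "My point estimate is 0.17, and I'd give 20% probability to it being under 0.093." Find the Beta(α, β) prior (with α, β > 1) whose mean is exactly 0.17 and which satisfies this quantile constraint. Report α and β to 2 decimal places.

α ≈ 2.95, β ≈ 14.41

With mean 0.17 fixed, write α = 0.17s, β = 0.83s where s = α+β.
Need P(θ < 0.093) = 0.2 under Beta(0.17s, 0.83s). Normal approximation: (q−m)/√(m(1−m)/s) ≈ z_{0.2} = -0.842, so s ≈ 0.17·0.83·(-0.842)²/(0.093−0.17)² = 16.9.
At s = 16.9: P(θ<0.093) ≈ 0.205. Adjusting to match 0.2 gives s ≈ 17.36.
So α = 0.17·17.36 ≈ 2.95, β = 0.83·17.36 ≈ 14.41.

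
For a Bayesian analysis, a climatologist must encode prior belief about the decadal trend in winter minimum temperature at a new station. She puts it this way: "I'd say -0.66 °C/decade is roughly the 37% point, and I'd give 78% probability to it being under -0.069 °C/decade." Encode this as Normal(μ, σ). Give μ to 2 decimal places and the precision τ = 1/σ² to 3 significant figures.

The p-quantile of Normal(μ,σ) is μ + z_p·σ, with z_{0.37} = -0.3319 and z_{0.78} = 0.7722.
Eliminate σ: μ = (z₂·x₁ − z₁·x₂)/(z₂ − z₁) = (0.7722·-0.66 − (-0.3319)·-0.069)/1.104 = -0.48.
Then σ = (x₂ − x₁)/(z₂ − z₁) = (-0.069 − -0.66)/1.104 = 0.54.
Precision τ = 1/σ² = 1/0.5353² = 3.49.

μ = -0.48, τ = 3.49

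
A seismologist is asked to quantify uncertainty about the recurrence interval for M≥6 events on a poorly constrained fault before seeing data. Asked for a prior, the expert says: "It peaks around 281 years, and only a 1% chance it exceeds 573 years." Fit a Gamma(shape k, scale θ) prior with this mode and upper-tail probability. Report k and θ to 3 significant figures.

Gamma(k,θ) with k>1 has mode (k−1)θ, so θ = 281/(k−1).
Need P(X < 573) = 0.99 with θ tied to k this way. Start at k = 2, θ = 281: P(X<573) ≈ 0.604.
Too low — raise k to concentrate. Iterating converges to k ≈ 10.6.
Then θ = 281/(10.6−1) ≈ 29.2.

k ≈ 10.6, θ ≈ 29.2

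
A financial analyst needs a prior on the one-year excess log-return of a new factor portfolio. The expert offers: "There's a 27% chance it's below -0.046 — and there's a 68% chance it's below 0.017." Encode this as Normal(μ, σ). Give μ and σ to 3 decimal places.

μ = -0.010, σ = 0.058

The p-quantile of Normal(μ,σ) is μ + z_p·σ, with z_{0.27} = -0.6128 and z_{0.68} = 0.4677.
Eliminate σ: μ = (z₂·x₁ − z₁·x₂)/(z₂ − z₁) = (0.4677·-0.046 − (-0.6128)·0.017)/1.081 = -0.010.
Then σ = (x₂ − x₁)/(z₂ − z₁) = (0.017 − -0.046)/1.081 = 0.058.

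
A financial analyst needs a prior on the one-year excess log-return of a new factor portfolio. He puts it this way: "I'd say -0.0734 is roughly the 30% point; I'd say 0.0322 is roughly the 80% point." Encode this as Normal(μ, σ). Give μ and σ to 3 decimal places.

μ = -0.033, σ = 0.077

For Normal(μ,σ), the p-quantile is μ + z_p·σ. Here z_{0.3} = -0.5244, z_{0.8} = 0.8416.
So -0.0734 = μ − 0.5244σ and 0.0322 = μ + 0.8416σ.
Subtracting: σ = (0.0322 − -0.0734)/(0.8416 − (-0.5244)) = 0.077.
Then μ = -0.0734 − (-0.5244)·0.077 = -0.033.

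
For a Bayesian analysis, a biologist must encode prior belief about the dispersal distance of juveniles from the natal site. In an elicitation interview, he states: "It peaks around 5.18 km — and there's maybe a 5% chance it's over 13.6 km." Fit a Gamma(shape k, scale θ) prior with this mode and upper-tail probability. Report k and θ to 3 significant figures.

k ≈ 3.9, θ ≈ 1.79

Gamma(k,θ) with k>1 has mode (k−1)θ, so θ = 5.18/(k−1).
Need P(X < 13.6) = 0.95 with θ tied to k this way. Start at k = 2, θ = 5.18: P(X<13.6) ≈ 0.737.
Too low — raise k to concentrate. Iterating converges to k ≈ 3.9.
Then θ = 5.18/(3.9−1) ≈ 1.79.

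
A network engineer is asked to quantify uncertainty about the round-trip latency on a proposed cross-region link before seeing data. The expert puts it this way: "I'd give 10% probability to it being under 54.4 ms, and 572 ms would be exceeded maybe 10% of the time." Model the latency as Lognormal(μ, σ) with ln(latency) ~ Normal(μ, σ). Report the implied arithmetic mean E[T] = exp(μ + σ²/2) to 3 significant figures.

If T ~ Lognormal(μ,σ) then ln T ~ Normal(μ,σ), so the p-quantile of ln T is μ + z_p·σ.
ln(54.4) = 3.996 and ln(572) = 6.349; z_{0.1} = -1.282, z_{0.9} = 1.282.
σ = (6.349 − 3.996)/(1.282 − (-1.282)) = 0.918.
μ = 3.996 − (-1.282)·0.918 = 5.173.
E[T] = exp(μ + σ²/2) = exp(5.173 + 0.4213) = 269 ms.

E[T] ≈ 269 ms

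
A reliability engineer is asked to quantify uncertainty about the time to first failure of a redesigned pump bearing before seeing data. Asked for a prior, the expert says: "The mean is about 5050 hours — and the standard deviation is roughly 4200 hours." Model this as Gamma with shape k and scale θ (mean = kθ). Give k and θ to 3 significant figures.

k ≈ 1.45, θ ≈ 3490

For Gamma(k, scale θ): mean = kθ, variance = kθ², so CV = 1/√k.
CV = SD/mean = 4200/5050 = 0.8317, hence k = 1/CV² = 1.45.
Then θ = mean/k = 5050/1.45 = 3490.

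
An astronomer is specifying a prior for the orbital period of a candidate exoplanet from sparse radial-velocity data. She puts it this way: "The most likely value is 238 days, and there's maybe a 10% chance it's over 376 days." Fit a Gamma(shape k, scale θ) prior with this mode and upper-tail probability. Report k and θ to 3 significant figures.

Gamma(k,θ) with k>1 has mode (k−1)θ, so θ = 238/(k−1).
Need P(X < 376) = 0.9 with θ tied to k this way. Start at k = 2, θ = 238: P(X<376) ≈ 0.469.
Too low — raise k to concentrate. Iterating converges to k ≈ 9.97.
Then θ = 238/(9.97−1) ≈ 26.5.

k ≈ 9.97, θ ≈ 26.5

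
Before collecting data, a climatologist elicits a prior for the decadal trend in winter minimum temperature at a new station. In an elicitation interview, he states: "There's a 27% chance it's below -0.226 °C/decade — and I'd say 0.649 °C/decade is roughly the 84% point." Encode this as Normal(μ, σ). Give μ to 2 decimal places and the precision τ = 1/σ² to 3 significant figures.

The p-quantile of Normal(μ,σ) is μ + z_p·σ, with z_{0.27} = -0.6128 and z_{0.84} = 0.9945.
Eliminate σ: μ = (z₂·x₁ − z₁·x₂)/(z₂ − z₁) = (0.9945·-0.226 − (-0.6128)·0.649)/1.607 = 0.11.
Then σ = (x₂ − x₁)/(z₂ − z₁) = (0.649 − -0.226)/1.607 = 0.54.
Precision τ = 1/σ² = 1/0.5444² = 3.37.

μ = 0.11, τ = 3.37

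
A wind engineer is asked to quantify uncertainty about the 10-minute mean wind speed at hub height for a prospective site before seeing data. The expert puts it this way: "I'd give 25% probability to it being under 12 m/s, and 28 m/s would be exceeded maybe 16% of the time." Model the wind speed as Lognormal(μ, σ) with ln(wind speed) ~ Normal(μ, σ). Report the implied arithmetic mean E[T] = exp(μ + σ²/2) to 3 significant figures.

If T ~ Lognormal(μ,σ) then ln T ~ Normal(μ,σ), so the p-quantile of ln T is μ + z_p·σ.
ln(12) = 2.485 and ln(28) = 3.332; z_{0.25} = -0.6745, z_{0.84} = 0.9945.
σ = (3.332 − 2.485)/(0.9945 − (-0.6745)) = 0.508.
μ = 2.485 − (-0.6745)·0.508 = 2.827.
E[T] = exp(μ + σ²/2) = exp(2.827 + 0.1289) = 19.2 m/s.

E[T] ≈ 19.2 m/s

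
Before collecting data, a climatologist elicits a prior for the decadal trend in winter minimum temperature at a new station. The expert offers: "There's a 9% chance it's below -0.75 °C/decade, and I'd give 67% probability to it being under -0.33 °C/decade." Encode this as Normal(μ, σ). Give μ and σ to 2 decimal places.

For Normal(μ,σ), the p-quantile is μ + z_p·σ. Here z_{0.09} = -1.341, z_{0.67} = 0.4399.
So -0.75 = μ − 1.341σ and -0.33 = μ + 0.4399σ.
Subtracting: σ = (-0.33 − -0.75)/(0.4399 − (-1.341)) = 0.24.
Then μ = -0.75 − (-1.341)·0.24 = -0.43.

μ = -0.43, σ = 0.24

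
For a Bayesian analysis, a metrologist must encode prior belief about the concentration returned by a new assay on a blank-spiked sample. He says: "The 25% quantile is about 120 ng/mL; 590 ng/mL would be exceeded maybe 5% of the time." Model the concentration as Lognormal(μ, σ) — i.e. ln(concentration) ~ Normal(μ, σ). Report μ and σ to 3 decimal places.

μ ≈ 5.251, σ ≈ 0.687

If T ~ Lognormal(μ,σ) then ln T ~ Normal(μ,σ), so the p-quantile of ln T is μ + z_p·σ.
ln(120) = 4.787 and ln(590) = 6.38; z_{0.25} = -0.6745, z_{0.95} = 1.645.
σ = (6.38 − 4.787)/(1.645 − (-0.6745)) = 0.687.
μ = 4.787 − (-0.6745)·0.687 = 5.251.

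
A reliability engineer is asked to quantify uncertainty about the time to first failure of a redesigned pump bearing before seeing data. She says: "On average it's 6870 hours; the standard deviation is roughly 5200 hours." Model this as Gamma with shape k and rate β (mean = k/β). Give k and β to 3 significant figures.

k ≈ 1.75, β ≈ 0.000254

For Gamma(k, rate β): mean = k/β, variance = k/β², so CV = 1/√k.
CV = SD/mean = 5200/6870 = 0.7569, hence k = 1/CV² = 1.75.
Then β = k/mean = 1.75/6870 = 0.000254.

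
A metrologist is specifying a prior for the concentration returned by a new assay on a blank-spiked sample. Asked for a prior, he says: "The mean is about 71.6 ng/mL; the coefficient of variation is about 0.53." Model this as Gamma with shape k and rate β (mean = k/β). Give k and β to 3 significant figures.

k ≈ 3.56, β ≈ 0.0497

For Gamma(k, rate β): mean = k/β, variance = k/β², so CV = 1/√k.
CV = 0.53, hence k = 1/CV² = 3.56.
Then β = k/mean = 3.56/71.6 = 0.0497.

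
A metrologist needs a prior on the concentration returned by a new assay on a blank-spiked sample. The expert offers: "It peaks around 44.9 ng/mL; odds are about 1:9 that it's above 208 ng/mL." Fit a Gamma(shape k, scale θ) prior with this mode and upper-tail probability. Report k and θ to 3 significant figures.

Gamma(k,θ) with k>1 has mode (k−1)θ, so θ = 44.9/(k−1).
Need P(X < 208) = 0.9 with θ tied to k this way. Start at k = 2, θ = 44.9: P(X<208) ≈ 0.945.
Too high — lower k to spread out. Iterating converges to k ≈ 1.76.
Then θ = 44.9/(1.76−1) ≈ 58.9.

k ≈ 1.76, θ ≈ 58.9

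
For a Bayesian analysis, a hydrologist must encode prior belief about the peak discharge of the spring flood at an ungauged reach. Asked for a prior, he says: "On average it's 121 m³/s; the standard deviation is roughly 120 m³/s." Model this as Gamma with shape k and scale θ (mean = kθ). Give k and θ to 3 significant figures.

k ≈ 1.02, θ ≈ 119

For Gamma(k, scale θ): mean = kθ, variance = kθ², so CV = 1/√k.
CV = SD/mean = 120/121 = 0.9917, hence k = 1/CV² = 1.02.
Then θ = mean/k = 121/1.02 = 119.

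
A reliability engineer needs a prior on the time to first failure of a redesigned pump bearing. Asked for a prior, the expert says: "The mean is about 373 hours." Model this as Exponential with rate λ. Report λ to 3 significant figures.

λ ≈ 0.00268

Exponential mean = 1/λ, so λ = 1/373.0 = 0.00268.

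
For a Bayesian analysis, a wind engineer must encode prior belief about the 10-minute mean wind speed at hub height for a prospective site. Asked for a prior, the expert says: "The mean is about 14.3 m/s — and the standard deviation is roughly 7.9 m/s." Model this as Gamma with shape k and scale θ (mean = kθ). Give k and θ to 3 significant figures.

For Gamma(k, scale θ): mean = kθ, variance = kθ², so CV = 1/√k.
CV = SD/mean = 7.9/14.3 = 0.5524, hence k = 1/CV² = 3.28.
Then θ = mean/k = 14.3/3.28 = 4.36.

k ≈ 3.28, θ ≈ 4.36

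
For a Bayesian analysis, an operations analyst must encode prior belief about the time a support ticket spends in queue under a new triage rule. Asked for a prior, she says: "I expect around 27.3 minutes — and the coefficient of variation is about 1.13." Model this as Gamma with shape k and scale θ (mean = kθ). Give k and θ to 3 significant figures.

k ≈ 0.783, θ ≈ 34.9

For Gamma(k, scale θ): mean = kθ, variance = kθ², so CV = 1/√k.
CV = 1.13, hence k = 1/CV² = 0.783.
Then θ = mean/k = 27.3/0.783 = 34.9.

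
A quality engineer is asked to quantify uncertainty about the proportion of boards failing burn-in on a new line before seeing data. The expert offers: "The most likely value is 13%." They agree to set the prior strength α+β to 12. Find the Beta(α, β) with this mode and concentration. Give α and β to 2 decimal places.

For α,β > 1 the Beta mode is (α−1)/(α+β−2). With α+β = 12, the mode is (α−1)/10.
Set (α−1)/10 = 0.13 → α = 1 + 0.13·10 = 2.30.
β = 12 − α = 9.70.

α = 2.30, β = 9.70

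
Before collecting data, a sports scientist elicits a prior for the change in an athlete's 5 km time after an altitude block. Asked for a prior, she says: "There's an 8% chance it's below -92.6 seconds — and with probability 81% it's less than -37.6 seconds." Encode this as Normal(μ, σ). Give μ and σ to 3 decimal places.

μ = -58.750, σ = 24.091

The p-quantile of Normal(μ,σ) is μ + z_p·σ, with z_{0.08} = -1.405 and z_{0.81} = 0.8779.
Eliminate σ: μ = (z₂·x₁ − z₁·x₂)/(z₂ − z₁) = (0.8779·-92.6 − (-1.405)·-37.6)/2.283 = -58.750.
Then σ = (x₂ − x₁)/(z₂ − z₁) = (-37.6 − -92.6)/2.283 = 24.091.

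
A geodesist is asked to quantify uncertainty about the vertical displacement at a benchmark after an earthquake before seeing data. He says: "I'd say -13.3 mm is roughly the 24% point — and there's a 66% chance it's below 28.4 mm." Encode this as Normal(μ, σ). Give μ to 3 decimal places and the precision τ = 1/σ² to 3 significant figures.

For Normal(μ,σ), the p-quantile is μ + z_p·σ. Here z_{0.24} = -0.7063, z_{0.66} = 0.4125.
So -13.3 = μ − 0.7063σ and 28.4 = μ + 0.4125σ.
Subtracting: σ = (28.4 − -13.3)/(0.4125 − (-0.7063)) = 37.273.
Then μ = -13.3 − (-0.7063)·37.273 = 13.026.
Precision τ = 1/σ² = 1/37.27² = 0.00072.

μ = 13.026, τ = 0.00072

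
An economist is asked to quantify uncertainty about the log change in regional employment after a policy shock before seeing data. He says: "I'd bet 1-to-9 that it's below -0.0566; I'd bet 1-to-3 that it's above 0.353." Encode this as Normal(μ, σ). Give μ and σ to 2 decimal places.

The p-quantile of Normal(μ,σ) is μ + z_p·σ, with z_{0.1} = -1.282 and z_{0.75} = 0.6745.
Eliminate σ: μ = (z₂·x₁ − z₁·x₂)/(z₂ − z₁) = (0.6745·-0.0566 − (-1.282)·0.353)/1.956 = 0.21.
Then σ = (x₂ − x₁)/(z₂ − z₁) = (0.353 − -0.0566)/1.956 = 0.21.

μ = 0.21, σ = 0.21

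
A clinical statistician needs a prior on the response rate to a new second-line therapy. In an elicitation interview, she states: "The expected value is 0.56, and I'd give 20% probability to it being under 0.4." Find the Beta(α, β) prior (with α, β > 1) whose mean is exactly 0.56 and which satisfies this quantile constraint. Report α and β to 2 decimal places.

α ≈ 3.81, β ≈ 2.99

With mean 0.56 fixed, write α = 0.56s, β = 0.44s where s = α+β.
Need P(θ < 0.4) = 0.2 under Beta(0.56s, 0.44s). Normal approximation: (q−m)/√(m(1−m)/s) ≈ z_{0.2} = -0.842, so s ≈ 0.56·0.44·(-0.842)²/(0.4−0.56)² = 6.8.
At s = 6.8: P(θ<0.4) ≈ 0.200. Adjusting to match 0.2 gives s ≈ 6.80.
So α = 0.56·6.80 ≈ 3.81, β = 0.44·6.80 ≈ 2.99.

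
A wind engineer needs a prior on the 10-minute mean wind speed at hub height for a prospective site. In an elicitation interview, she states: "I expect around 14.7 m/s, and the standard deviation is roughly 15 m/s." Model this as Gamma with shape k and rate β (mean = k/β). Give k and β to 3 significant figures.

For Gamma(k, rate β): mean = k/β, variance = k/β², so CV = 1/√k.
CV = SD/mean = 15/14.7 = 1.02, hence k = 1/CV² = 0.96.
Then β = k/mean = 0.96/14.7 = 0.0653.

k ≈ 0.96, β ≈ 0.0653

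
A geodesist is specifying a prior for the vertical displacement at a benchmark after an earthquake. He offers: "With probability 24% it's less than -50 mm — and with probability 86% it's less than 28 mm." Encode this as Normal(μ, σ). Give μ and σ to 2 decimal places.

μ = -19.16, σ = 43.66

For Normal(μ,σ), the p-quantile is μ + z_p·σ. Here z_{0.24} = -0.7063, z_{0.86} = 1.08.
So -50 = μ − 0.7063σ and 28 = μ + 1.08σ.
Subtracting: σ = (28 − -50)/(1.08 − (-0.7063)) = 43.66.
Then μ = -50 − (-0.7063)·43.66 = -19.16.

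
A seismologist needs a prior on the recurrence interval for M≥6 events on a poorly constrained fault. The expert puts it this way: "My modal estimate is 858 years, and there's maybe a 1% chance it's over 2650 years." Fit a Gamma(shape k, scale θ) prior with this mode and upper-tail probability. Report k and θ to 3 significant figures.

k ≈ 4.52, θ ≈ 244

Gamma(k,θ) with k>1 has mode (k−1)θ, so θ = 858/(k−1).
Need P(X < 2650) = 0.99 with θ tied to k this way. Start at k = 2, θ = 858: P(X<2650) ≈ 0.814.
Too low — raise k to concentrate. Iterating converges to k ≈ 4.52.
Then θ = 858/(4.52−1) ≈ 244.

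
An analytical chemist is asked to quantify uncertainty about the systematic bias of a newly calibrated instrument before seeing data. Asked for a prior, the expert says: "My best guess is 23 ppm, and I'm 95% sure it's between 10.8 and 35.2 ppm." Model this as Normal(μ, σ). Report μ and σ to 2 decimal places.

A symmetric 95% interval runs μ ± z·σ with z = 1.96.
Half-width = 12.2, so σ = 12.2/1.96 = 6.22.
μ is the stated best guess, 23.00.

μ = 23.00, σ = 6.22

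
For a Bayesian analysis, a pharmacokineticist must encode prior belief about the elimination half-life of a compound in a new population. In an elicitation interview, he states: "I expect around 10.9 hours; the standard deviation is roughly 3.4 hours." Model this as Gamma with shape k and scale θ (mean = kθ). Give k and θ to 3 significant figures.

For Gamma(k, scale θ): mean = kθ, variance = kθ², so CV = 1/√k.
CV = SD/mean = 3.4/10.9 = 0.3119, hence k = 1/CV² = 10.3.
Then θ = mean/k = 10.9/10.3 = 1.06.

k ≈ 10.3, θ ≈ 1.06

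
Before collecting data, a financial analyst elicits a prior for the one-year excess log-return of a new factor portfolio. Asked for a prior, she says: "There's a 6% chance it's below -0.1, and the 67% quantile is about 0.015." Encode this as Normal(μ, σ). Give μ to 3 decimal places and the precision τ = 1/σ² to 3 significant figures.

μ = -0.010, τ = 301

For Normal(μ,σ), the p-quantile is μ + z_p·σ. Here z_{0.06} = -1.555, z_{0.67} = 0.4399.
So -0.1 = μ − 1.555σ and 0.015 = μ + 0.4399σ.
Subtracting: σ = (0.015 − -0.1)/(0.4399 − (-1.555)) = 0.058.
Then μ = -0.1 − (-1.555)·0.058 = -0.010.
Precision τ = 1/σ² = 1/0.05765² = 301.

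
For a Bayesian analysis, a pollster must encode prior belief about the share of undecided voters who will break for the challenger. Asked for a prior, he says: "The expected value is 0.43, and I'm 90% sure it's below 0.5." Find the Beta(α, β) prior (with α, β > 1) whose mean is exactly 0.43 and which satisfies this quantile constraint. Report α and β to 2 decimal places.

α ≈ 35.55, β ≈ 47.12

With mean 0.43 fixed, write α = 0.43s, β = 0.57s where s = α+β.
Need P(θ < 0.5) = 0.9 under Beta(0.43s, 0.57s). Normal approximation: (q−m)/√(m(1−m)/s) ≈ z_{0.9} = 1.28, so s ≈ 0.43·0.57·(1.28)²/(0.5−0.43)² = 82.2.
At s = 82.2: P(θ<0.5) ≈ 0.899. Adjusting to match 0.9 gives s ≈ 82.67.
So α = 0.43·82.67 ≈ 35.55, β = 0.57·82.67 ≈ 47.12.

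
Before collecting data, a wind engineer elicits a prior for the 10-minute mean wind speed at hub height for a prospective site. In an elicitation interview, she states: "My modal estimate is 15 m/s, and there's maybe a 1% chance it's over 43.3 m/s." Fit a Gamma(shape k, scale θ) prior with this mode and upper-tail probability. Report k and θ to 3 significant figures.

k ≈ 5.04, θ ≈ 3.71

Gamma(k,θ) with k>1 has mode (k−1)θ, so θ = 15/(k−1).
Need P(X < 43.3) = 0.99 with θ tied to k this way. Start at k = 2, θ = 15: P(X<43.3) ≈ 0.783.
Too low — raise k to concentrate. Iterating converges to k ≈ 5.04.
Then θ = 15/(5.04−1) ≈ 3.71.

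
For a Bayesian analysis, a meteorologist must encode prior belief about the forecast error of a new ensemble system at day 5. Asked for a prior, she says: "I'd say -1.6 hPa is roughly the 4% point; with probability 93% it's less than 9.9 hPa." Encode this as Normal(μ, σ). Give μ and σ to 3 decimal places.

μ = 4.640, σ = 3.564

The p-quantile of Normal(μ,σ) is μ + z_p·σ, with z_{0.04} = -1.751 and z_{0.93} = 1.476.
Eliminate σ: μ = (z₂·x₁ − z₁·x₂)/(z₂ − z₁) = (1.476·-1.6 − (-1.751)·9.9)/3.226 = 4.640.
Then σ = (x₂ − x₁)/(z₂ − z₁) = (9.9 − -1.6)/3.226 = 3.564.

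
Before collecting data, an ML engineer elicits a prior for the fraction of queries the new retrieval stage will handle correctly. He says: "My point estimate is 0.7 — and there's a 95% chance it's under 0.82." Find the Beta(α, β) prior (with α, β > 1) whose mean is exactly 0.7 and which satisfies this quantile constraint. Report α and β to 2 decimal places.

α ≈ 24.02, β ≈ 10.30

With mean 0.7 fixed, write α = 0.7s, β = 0.3s where s = α+β.
Need P(θ < 0.82) = 0.95 under Beta(0.7s, 0.3s). Normal approximation: (q−m)/√(m(1−m)/s) ≈ z_{0.95} = 1.64, so s ≈ 0.7·0.3·(1.64)²/(0.82−0.7)² = 39.5.
At s = 39.5: P(θ<0.82) ≈ 0.962. Adjusting to match 0.95 gives s ≈ 34.32.
So α = 0.7·34.32 ≈ 24.02, β = 0.3·34.32 ≈ 10.30.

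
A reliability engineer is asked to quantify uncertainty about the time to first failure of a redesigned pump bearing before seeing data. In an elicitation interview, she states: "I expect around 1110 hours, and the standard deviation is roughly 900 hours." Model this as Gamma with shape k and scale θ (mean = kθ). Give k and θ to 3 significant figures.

k ≈ 1.52, θ ≈ 730

For Gamma(k, scale θ): mean = kθ, variance = kθ², so CV = 1/√k.
CV = SD/mean = 900/1110 = 0.8108, hence k = 1/CV² = 1.52.
Then θ = mean/k = 1110/1.52 = 730.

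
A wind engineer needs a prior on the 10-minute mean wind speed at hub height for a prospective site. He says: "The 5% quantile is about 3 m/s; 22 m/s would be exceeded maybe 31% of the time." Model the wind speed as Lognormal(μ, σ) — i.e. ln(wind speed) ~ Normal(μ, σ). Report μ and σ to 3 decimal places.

If T ~ Lognormal(μ,σ) then ln T ~ Normal(μ,σ), so the p-quantile of ln T is μ + z_p·σ.
ln(3) = 1.099 and ln(22) = 3.091; z_{0.05} = -1.645, z_{0.69} = 0.4959.
σ = (3.091 − 1.099)/(0.4959 − (-1.645)) = 0.931.
μ = 1.099 − (-1.645)·0.931 = 2.630.

μ ≈ 2.630, σ ≈ 0.931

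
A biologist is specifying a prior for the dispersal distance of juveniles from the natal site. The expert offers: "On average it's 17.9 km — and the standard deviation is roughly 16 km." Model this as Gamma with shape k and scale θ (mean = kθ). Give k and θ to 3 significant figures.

k ≈ 1.25, θ ≈ 14.3

For Gamma(k, scale θ): mean = kθ, variance = kθ², so CV = 1/√k.
CV = SD/mean = 16/17.9 = 0.8939, hence k = 1/CV² = 1.25.
Then θ = mean/k = 17.9/1.25 = 14.3.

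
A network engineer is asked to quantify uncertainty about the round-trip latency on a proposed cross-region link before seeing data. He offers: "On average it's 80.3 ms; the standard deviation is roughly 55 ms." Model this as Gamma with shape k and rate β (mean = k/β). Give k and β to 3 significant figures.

For Gamma(k, rate β): mean = k/β, variance = k/β², so CV = 1/√k.
CV = SD/mean = 55/80.3 = 0.6849, hence k = 1/CV² = 2.13.
Then β = k/mean = 2.13/80.3 = 0.0265.

k ≈ 2.13, β ≈ 0.0265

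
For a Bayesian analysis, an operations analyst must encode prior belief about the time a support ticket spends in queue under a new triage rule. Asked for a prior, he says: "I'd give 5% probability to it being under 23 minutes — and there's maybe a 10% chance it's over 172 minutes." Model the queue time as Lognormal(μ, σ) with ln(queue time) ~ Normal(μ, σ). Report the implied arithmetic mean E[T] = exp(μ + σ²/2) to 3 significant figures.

If T ~ Lognormal(μ,σ) then ln T ~ Normal(μ,σ), so the p-quantile of ln T is μ + z_p·σ.
ln(23) = 3.135 and ln(172) = 5.147; z_{0.05} = -1.645, z_{0.9} = 1.282.
σ = (5.147 − 3.135)/(1.282 − (-1.645)) = 0.688.
μ = 3.135 − (-1.645)·0.688 = 4.266.
E[T] = exp(μ + σ²/2) = exp(4.266 + 0.2364) = 90.3 minutes.

E[T] ≈ 90.3 minutes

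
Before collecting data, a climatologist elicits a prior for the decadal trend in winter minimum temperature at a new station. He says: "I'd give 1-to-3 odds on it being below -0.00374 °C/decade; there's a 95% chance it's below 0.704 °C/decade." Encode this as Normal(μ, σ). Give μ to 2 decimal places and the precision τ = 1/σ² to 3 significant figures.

For Normal(μ,σ), the p-quantile is μ + z_p·σ. Here z_{0.25} = -0.6745, z_{0.95} = 1.645.
So -0.00374 = μ − 0.6745σ and 0.704 = μ + 1.645σ.
Subtracting: σ = (0.704 − -0.00374)/(1.645 − (-0.6745)) = 0.31.
Then μ = -0.00374 − (-0.6745)·0.31 = 0.20.
Precision τ = 1/σ² = 1/0.3051² = 10.7.

μ = 0.20, τ = 10.7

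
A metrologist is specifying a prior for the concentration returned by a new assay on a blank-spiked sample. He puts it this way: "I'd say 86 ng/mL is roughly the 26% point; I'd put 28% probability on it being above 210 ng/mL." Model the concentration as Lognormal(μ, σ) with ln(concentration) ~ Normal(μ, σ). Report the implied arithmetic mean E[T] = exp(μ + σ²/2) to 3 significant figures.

E[T] ≈ 179 ng/mL

If T ~ Lognormal(μ,σ) then ln T ~ Normal(μ,σ), so the p-quantile of ln T is μ + z_p·σ.
ln(86) = 4.454 and ln(210) = 5.347; z_{0.26} = -0.6433, z_{0.72} = 0.5828.
σ = (5.347 − 4.454)/(0.5828 − (-0.6433)) = 0.728.
μ = 4.454 − (-0.6433)·0.728 = 4.923.
E[T] = exp(μ + σ²/2) = exp(4.923 + 0.2650) = 179 ng/mL.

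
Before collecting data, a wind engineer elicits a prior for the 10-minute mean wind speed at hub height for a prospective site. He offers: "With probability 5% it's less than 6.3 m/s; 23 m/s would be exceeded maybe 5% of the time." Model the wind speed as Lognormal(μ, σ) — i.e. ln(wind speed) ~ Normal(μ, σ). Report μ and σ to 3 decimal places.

If T ~ Lognormal(μ,σ) then ln T ~ Normal(μ,σ), so the p-quantile of ln T is μ + z_p·σ.
ln(6.3) = 1.841 and ln(23) = 3.135; z_{0.05} = -1.645, z_{0.95} = 1.645.
σ = (3.135 − 1.841)/(1.645 − (-1.645)) = 0.394.
μ = 1.841 − (-1.645)·0.394 = 2.488.

μ ≈ 2.488, σ ≈ 0.394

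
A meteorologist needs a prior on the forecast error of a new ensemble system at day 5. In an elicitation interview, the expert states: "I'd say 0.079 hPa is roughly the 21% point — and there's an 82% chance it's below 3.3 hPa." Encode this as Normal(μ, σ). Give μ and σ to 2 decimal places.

The p-quantile of Normal(μ,σ) is μ + z_p·σ, with z_{0.21} = -0.8064 and z_{0.82} = 0.9154.
Eliminate σ: μ = (z₂·x₁ − z₁·x₂)/(z₂ − z₁) = (0.9154·0.079 − (-0.8064)·3.3)/1.722 = 1.59.
Then σ = (x₂ − x₁)/(z₂ − z₁) = (3.3 − 0.079)/1.722 = 1.87.

μ = 1.59, σ = 1.87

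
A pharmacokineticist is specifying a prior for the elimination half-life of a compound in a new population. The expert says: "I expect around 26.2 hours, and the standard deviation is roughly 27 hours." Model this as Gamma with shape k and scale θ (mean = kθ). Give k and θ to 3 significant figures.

k ≈ 0.942, θ ≈ 27.8

For Gamma(k, scale θ): mean = kθ, variance = kθ², so CV = 1/√k.
CV = SD/mean = 27/26.2 = 1.031, hence k = 1/CV² = 0.942.
Then θ = mean/k = 26.2/0.942 = 27.8.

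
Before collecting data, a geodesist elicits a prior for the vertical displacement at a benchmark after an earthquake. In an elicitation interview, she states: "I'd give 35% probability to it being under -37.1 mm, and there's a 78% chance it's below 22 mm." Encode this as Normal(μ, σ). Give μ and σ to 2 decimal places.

For Normal(μ,σ), the p-quantile is μ + z_p·σ. Here z_{0.35} = -0.3853, z_{0.78} = 0.7722.
So -37.1 = μ − 0.3853σ and 22 = μ + 0.7722σ.
Subtracting: σ = (22 − -37.1)/(0.7722 − (-0.3853)) = 51.06.
Then μ = -37.1 − (-0.3853)·51.06 = -17.43.

μ = -17.43, σ = 51.06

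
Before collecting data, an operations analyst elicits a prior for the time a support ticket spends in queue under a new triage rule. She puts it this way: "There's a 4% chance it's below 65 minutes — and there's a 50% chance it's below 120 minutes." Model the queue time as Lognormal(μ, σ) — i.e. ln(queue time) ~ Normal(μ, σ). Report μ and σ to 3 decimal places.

μ ≈ 4.787, σ ≈ 0.350

If T ~ Lognormal(μ,σ) then ln T ~ Normal(μ,σ), so the p-quantile of ln T is μ + z_p·σ.
ln(65) = 4.174 and ln(120) = 4.787; z_{0.04} = -1.751, z_{0.5} = 0.
σ = (4.787 − 4.174)/(0 − (-1.751)) = 0.350.
μ = 4.174 − (-1.751)·0.350 = 4.787.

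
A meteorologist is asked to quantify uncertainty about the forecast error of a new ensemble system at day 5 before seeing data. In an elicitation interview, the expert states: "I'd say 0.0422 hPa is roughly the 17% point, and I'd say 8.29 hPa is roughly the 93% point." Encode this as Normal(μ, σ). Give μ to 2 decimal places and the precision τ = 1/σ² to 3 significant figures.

μ = 3.28, τ = 0.0868

The p-quantile of Normal(μ,σ) is μ + z_p·σ, with z_{0.17} = -0.9542 and z_{0.93} = 1.476.
Eliminate σ: μ = (z₂·x₁ − z₁·x₂)/(z₂ − z₁) = (1.476·0.0422 − (-0.9542)·8.29)/2.43 = 3.28.
Then σ = (x₂ − x₁)/(z₂ − z₁) = (8.29 − 0.0422)/2.43 = 3.39.
Precision τ = 1/σ² = 1/3.394² = 0.0868.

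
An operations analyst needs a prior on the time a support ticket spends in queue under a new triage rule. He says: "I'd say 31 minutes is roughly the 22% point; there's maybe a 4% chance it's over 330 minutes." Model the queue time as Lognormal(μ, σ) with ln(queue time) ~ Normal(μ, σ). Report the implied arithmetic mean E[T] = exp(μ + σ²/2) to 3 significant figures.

E[T] ≈ 99.2 minutes

If T ~ Lognormal(μ,σ) then ln T ~ Normal(μ,σ), so the p-quantile of ln T is μ + z_p·σ.
ln(31) = 3.434 and ln(330) = 5.799; z_{0.22} = -0.7722, z_{0.96} = 1.751.
σ = (5.799 − 3.434)/(1.751 − (-0.7722)) = 0.937.
μ = 3.434 − (-0.7722)·0.937 = 4.158.
E[T] = exp(μ + σ²/2) = exp(4.158 + 0.4394) = 99.2 minutes.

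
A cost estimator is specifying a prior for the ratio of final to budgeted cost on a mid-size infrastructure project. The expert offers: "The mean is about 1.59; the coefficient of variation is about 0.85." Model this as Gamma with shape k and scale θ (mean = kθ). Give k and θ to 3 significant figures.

For Gamma(k, scale θ): mean = kθ, variance = kθ², so CV = 1/√k.
CV = 0.85, hence k = 1/CV² = 1.38.
Then θ = mean/k = 1.59/1.38 = 1.15.

k ≈ 1.38, θ ≈ 1.15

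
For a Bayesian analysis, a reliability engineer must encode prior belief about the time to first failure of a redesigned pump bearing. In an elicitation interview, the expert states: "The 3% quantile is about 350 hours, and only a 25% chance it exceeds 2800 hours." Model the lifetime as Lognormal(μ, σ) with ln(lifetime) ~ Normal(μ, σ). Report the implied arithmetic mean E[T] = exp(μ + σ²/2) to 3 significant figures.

If T ~ Lognormal(μ,σ) then ln T ~ Normal(μ,σ), so the p-quantile of ln T is μ + z_p·σ.
ln(350) = 5.858 and ln(2800) = 7.937; z_{0.03} = -1.881, z_{0.75} = 0.6745.
σ = (7.937 − 5.858)/(0.6745 − (-1.881)) = 0.814.
μ = 5.858 − (-1.881)·0.814 = 7.388.
E[T] = exp(μ + σ²/2) = exp(7.388 + 0.3311) = 2250 hours.

E[T] ≈ 2250 hours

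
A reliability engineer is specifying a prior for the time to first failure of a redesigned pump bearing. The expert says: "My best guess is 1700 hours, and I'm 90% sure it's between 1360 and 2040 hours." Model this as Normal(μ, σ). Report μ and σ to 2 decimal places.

A symmetric 90% interval runs μ ± z·σ with z = 1.645.
Half-width = 340, so σ = 340/1.645 = 206.71.
μ is the stated best guess, 1700.00.

μ = 1700.00, σ = 206.71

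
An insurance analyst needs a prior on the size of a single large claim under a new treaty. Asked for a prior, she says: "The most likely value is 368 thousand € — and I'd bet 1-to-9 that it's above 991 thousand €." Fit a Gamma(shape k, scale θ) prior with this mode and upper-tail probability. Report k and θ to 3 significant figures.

Gamma(k,θ) with k>1 has mode (k−1)θ, so θ = 368/(k−1).
Need P(X < 991) = 0.9 with θ tied to k this way. Start at k = 2, θ = 368: P(X<991) ≈ 0.750.
Too low — raise k to concentrate. Iterating converges to k ≈ 2.95.
Then θ = 368/(2.95−1) ≈ 189.

k ≈ 2.95, θ ≈ 189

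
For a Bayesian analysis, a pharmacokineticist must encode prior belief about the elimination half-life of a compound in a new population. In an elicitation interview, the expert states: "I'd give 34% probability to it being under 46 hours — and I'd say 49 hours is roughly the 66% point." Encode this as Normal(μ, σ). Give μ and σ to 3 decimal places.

μ = 47.500, σ = 3.637

The p-quantile of Normal(μ,σ) is μ + z_p·σ, with z_{0.34} = -0.4125 and z_{0.66} = 0.4125.
Eliminate σ: μ = (z₂·x₁ − z₁·x₂)/(z₂ − z₁) = (0.4125·46 − (-0.4125)·49)/0.8249 = 47.500.
Then σ = (x₂ − x₁)/(z₂ − z₁) = (49 − 46)/0.8249 = 3.637.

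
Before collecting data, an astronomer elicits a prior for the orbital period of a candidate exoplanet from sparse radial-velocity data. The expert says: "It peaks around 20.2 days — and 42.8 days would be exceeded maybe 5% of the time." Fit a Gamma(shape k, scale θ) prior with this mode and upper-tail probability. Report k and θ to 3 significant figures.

Gamma(k,θ) with k>1 has mode (k−1)θ, so θ = 20.2/(k−1).
Need P(X < 42.8) = 0.95 with θ tied to k this way. Start at k = 2, θ = 20.2: P(X<42.8) ≈ 0.625.
Too low — raise k to concentrate. Iterating converges to k ≈ 5.9.
Then θ = 20.2/(5.9−1) ≈ 4.13.

k ≈ 5.9, θ ≈ 4.13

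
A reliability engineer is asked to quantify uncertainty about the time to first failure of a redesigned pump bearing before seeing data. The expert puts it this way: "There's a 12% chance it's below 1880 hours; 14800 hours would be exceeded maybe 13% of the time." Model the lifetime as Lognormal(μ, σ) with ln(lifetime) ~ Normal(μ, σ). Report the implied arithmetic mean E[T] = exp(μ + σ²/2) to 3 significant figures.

E[T] ≈ 8060 hours

If T ~ Lognormal(μ,σ) then ln T ~ Normal(μ,σ), so the p-quantile of ln T is μ + z_p·σ.
ln(1880) = 7.539 and ln(14800) = 9.602; z_{0.12} = -1.175, z_{0.87} = 1.126.
σ = (9.602 − 7.539)/(1.126 − (-1.175)) = 0.897.
μ = 7.539 − (-1.175)·0.897 = 8.592.
E[T] = exp(μ + σ²/2) = exp(8.592 + 0.4019) = 8060 hours.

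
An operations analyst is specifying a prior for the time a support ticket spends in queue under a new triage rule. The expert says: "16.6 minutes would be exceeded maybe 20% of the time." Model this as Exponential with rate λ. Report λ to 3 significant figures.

λ ≈ 0.097

P(T > 16.6) = e^(−λ·16.6) = 0.2, so λ = −ln(0.2)/16.6 = 0.097.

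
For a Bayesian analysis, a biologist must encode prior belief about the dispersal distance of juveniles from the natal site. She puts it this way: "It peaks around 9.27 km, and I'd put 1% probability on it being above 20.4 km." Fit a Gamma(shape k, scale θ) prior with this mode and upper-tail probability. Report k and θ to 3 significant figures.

k ≈ 8.75, θ ≈ 1.2

Gamma(k,θ) with k>1 has mode (k−1)θ, so θ = 9.27/(k−1).
Need P(X < 20.4) = 0.99 with θ tied to k this way. Start at k = 2, θ = 9.27: P(X<20.4) ≈ 0.646.
Too low — raise k to concentrate. Iterating converges to k ≈ 8.75.
Then θ = 9.27/(8.75−1) ≈ 1.2.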